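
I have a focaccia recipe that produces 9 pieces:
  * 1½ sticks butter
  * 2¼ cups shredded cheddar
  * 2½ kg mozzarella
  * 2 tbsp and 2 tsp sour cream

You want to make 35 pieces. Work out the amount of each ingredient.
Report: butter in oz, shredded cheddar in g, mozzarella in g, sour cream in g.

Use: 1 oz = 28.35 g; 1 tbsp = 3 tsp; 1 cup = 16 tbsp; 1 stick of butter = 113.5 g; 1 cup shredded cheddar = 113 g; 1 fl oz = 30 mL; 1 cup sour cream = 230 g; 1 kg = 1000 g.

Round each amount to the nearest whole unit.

Scaling factor: 35/9.
butter: 1.5 stick × 35/9 × 113.5 g/stick ÷ 28.35 g/oz ≈ 23 oz
shredded cheddar: 2.25 cup × 35/9 × 113 g/cup ≈ 989 g
mozzarella: 2.5 kg × 35/9 × 1000 g/kg ≈ 9722 g
sour cream: (2 tbsp + 2 tsp = 8/3 tbsp) × 35/9 ÷ 16 tbsp/cup × 230 g/cup ≈ 149 g

butter: 23 oz; shredded cheddar: 989 g; mozzarella: 9722 g; sour cream: 149 g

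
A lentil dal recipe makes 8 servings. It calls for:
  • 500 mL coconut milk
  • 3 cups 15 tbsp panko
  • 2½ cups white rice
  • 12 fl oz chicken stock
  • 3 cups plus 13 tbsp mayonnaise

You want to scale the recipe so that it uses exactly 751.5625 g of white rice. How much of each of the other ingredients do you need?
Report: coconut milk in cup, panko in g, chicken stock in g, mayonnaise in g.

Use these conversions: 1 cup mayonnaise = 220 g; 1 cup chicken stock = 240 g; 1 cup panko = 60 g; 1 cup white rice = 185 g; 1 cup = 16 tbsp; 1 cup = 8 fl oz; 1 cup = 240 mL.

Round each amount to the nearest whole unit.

The original recipe has 462.5 g of white rice, so the scaling factor is 751.5625 ÷ 462.5 = 13/8 = 1.625.
coconut milk: 500 mL × 13/8 ÷ 240 mL/cup ≈ 3 cup
panko: (3 cup + 15 tbsp = 3.9375 cup) × 13/8 × 60 g/cup ≈ 384 g
chicken stock: 12 fl oz × 13/8 ÷ 8 fl oz/cup × 240 g/cup = 585 g
mayonnaise: (3 cup + 13 tbsp = 3.8125 cup) × 13/8 × 220 g/cup ≈ 1363 g

coconut milk: 3 cup; panko: 384 g; chicken stock: 585 g; mayonnaise: 1363 g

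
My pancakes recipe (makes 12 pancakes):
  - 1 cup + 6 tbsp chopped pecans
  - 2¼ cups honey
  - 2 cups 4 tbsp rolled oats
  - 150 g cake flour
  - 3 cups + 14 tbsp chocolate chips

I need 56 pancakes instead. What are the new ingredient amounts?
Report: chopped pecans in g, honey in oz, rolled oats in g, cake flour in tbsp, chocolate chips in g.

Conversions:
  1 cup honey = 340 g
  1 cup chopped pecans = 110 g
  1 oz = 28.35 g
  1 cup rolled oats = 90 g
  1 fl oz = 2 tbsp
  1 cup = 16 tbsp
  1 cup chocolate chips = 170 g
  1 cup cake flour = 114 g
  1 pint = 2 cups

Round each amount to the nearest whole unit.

chopped pecans: 706 g; honey: 126 oz; rolled oats: 945 g; cake flour: 98 tbsp; chocolate chips: 3074 g

Scaling factor: 56/12 = 14/3.
chopped pecans: (1 cup + 6 tbsp = 1.375 cup) × 14/3 × 110 g/cup ≈ 706 g
honey: 2.25 cup × 14/3 × 340 g/cup ÷ 28.35 g/oz ≈ 126 oz
rolled oats: (2 cup + 4 tbsp = 2.25 cup) × 14/3 × 90 g/cup = 945 g
cake flour: 150 g × 14/3 ÷ 114 g/cup × 16 tbsp/cup ≈ 98 tbsp
chocolate chips: (3 cup + 14 tbsp = 3.875 cup) × 14/3 × 170 g/cup ≈ 3074 g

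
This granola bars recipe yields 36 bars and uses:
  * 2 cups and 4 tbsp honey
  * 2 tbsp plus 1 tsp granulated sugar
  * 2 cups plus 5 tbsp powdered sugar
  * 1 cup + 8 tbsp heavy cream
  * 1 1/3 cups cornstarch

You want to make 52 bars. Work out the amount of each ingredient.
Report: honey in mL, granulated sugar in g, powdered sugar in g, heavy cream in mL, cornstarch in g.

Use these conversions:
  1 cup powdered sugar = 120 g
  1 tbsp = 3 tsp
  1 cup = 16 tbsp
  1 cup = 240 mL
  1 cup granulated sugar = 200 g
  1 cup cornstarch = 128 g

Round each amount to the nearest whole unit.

Scaling factor: 52/36 = 13/9.
honey: (2 cup + 4 tbsp = 2.25 cup) × 13/9 × 240 mL/cup = 780 mL
granulated sugar: (2 tbsp + 1 tsp = 7/3 tbsp) × 13/9 ÷ 16 tbsp/cup × 200 g/cup ≈ 42 g
powdered sugar: (2 cup + 5 tbsp = 2.3125 cup) × 13/9 × 120 g/cup ≈ 401 g
heavy cream: (1 cup + 8 tbsp = 1.5 cup) × 13/9 × 240 mL/cup = 520 mL
cornstarch: 4/3 cup × 13/9 × 128 g/cup ≈ 247 g

honey: 780 mL; granulated sugar: 42 g; powdered sugar: 401 g; heavy cream: 520 mL; cornstarch: 247 g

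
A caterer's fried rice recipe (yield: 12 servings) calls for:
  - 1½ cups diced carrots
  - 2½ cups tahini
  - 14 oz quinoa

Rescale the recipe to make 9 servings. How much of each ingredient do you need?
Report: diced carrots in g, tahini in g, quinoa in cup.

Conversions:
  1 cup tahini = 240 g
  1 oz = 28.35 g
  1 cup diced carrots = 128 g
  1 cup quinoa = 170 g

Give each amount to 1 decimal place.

Scaling factor: 9/12 = 3/4 = 0.75.
diced carrots: 1.5 cup × 3/4 × 128 g/cup = 144.0 g
tahini: 2.5 cup × 3/4 × 240 g/cup = 450.0 g
quinoa: 14 oz × 3/4 × 28.35 g/oz ÷ 170 g/cup ≈ 1.8 cup

diced carrots: 144.0 g; tahini: 450.0 g; quinoa: 1.8 cup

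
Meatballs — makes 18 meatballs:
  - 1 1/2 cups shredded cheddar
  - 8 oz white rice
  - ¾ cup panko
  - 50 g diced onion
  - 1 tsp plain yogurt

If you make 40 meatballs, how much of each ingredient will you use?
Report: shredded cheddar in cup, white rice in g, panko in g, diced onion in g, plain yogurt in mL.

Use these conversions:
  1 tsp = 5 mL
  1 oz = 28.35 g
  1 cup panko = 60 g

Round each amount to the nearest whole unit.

Scaling factor: 40/18 = 20/9.
shredded cheddar: 1.5 cup × 20/9 ≈ 3 cup
white rice: 8 oz × 20/9 × 28.35 g/oz = 504 g
panko: 0.75 cup × 20/9 × 60 g/cup = 100 g
diced onion: 50 g × 20/9 ≈ 111 g
plain yogurt: 1 tsp × 20/9 × 5 mL/tsp ≈ 11 mL

shredded cheddar: 3 cup; white rice: 504 g; panko: 100 g; diced onion: 111 g; plain yogurt: 11 mL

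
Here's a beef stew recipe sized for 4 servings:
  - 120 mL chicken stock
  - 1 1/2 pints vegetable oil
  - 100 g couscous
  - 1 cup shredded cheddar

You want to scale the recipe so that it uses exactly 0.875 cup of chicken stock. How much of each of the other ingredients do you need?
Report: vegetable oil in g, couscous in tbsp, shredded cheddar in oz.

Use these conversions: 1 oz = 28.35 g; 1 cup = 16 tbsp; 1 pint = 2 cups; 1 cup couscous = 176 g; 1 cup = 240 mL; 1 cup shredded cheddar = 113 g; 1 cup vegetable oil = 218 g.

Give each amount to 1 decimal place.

vegetable oil: 1144.5 g; couscous: 15.9 tbsp; shredded cheddar: 7.0 oz

The original recipe has 0.5 cup of chicken stock, so the scaling factor is 0.875 ÷ 0.5 = 7/4 = 1.75.
vegetable oil: 1.5 pint × 7/4 × 2 cup/pint × 218 g/cup = 1144.5 g
couscous: 100 g × 7/4 ÷ 176 g/cup × 16 tbsp/cup ≈ 15.9 tbsp
shredded cheddar: 1 cup × 7/4 × 113 g/cup ÷ 28.35 g/oz ≈ 7.0 oz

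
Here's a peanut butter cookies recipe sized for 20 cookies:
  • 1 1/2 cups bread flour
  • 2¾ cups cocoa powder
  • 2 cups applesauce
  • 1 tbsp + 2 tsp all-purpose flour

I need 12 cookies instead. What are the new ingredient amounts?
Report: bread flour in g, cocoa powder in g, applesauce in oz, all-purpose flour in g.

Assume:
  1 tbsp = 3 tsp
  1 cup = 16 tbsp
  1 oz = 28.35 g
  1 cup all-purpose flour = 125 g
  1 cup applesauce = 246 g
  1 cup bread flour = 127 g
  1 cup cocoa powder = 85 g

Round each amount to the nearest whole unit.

bread flour: 114 g; cocoa powder: 140 g; applesauce: 10 oz; all-purpose flour: 8 g

Scaling factor: 12/20 = 3/5 = 0.6.
bread flour: 1.5 cup × 3/5 × 127 g/cup ≈ 114 g
cocoa powder: 2.75 cup × 3/5 × 85 g/cup ≈ 140 g
applesauce: 2 cup × 3/5 × 246 g/cup ÷ 28.35 g/oz ≈ 10 oz
all-purpose flour: (1 tbsp + 2 tsp = 5/3 tbsp) × 3/5 ÷ 16 tbsp/cup × 125 g/cup ≈ 8 g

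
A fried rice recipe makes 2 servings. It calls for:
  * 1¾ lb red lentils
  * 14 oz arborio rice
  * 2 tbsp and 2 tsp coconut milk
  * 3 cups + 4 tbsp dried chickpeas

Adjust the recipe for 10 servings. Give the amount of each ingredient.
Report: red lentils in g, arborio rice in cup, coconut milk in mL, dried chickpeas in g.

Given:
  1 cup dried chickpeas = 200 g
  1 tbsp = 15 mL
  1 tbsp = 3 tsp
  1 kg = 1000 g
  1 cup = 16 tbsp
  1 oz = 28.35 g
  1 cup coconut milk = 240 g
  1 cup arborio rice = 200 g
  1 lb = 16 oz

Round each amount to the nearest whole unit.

red lentils: 3969 g; arborio rice: 10 cup; coconut milk: 200 mL; dried chickpeas: 3250 g

Scaling factor: 10/2 = 5.
red lentils: 1.75 lb × 5 × 16 oz/lb × 28.35 g/oz = 3969 g
arborio rice: 14 oz × 5 × 28.35 g/oz ÷ 200 g/cup ≈ 10 cup
coconut milk: (2 tbsp + 2 tsp = 8/3 tbsp) × 5 × 15 mL/tbsp = 200 mL
dried chickpeas: (3 cup + 4 tbsp = 3.25 cup) × 5 × 200 g/cup = 3250 g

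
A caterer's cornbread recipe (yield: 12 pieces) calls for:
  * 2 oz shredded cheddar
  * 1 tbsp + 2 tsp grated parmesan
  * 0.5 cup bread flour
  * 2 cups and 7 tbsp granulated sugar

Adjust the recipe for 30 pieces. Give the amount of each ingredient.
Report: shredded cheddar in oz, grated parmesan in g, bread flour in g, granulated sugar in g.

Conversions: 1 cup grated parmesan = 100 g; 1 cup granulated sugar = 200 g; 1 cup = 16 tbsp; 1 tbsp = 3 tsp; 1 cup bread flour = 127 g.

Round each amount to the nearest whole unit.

Scaling factor: 30/12 = 5/2 = 2.5.
shredded cheddar: 2 oz × 5/2 = 5 oz
grated parmesan: (1 tbsp + 2 tsp = 5/3 tbsp) × 5/2 ÷ 16 tbsp/cup × 100 g/cup ≈ 26 g
bread flour: 0.5 cup × 5/2 × 127 g/cup ≈ 159 g
granulated sugar: (2 cup + 7 tbsp = 2.4375 cup) × 5/2 × 200 g/cup ≈ 1219 g

shredded cheddar: 5 oz; grated parmesan: 26 g; bread flour: 159 g; granulated sugar: 1219 g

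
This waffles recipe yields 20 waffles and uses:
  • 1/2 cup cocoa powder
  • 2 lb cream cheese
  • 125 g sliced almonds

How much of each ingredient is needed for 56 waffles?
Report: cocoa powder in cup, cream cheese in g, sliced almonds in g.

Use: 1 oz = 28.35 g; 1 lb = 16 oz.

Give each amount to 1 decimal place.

cocoa powder: 1.4 cup; cream cheese: 2540.2 g; sliced almonds: 350.0 g

Scaling factor: 56/20 = 14/5 = 2.8.
cocoa powder: 0.5 cup × 14/5 = 1.4 cup
cream cheese: 2 lb × 14/5 × 16 oz/lb × 28.35 g/oz ≈ 2540.2 g
sliced almonds: 125 g × 14/5 = 350.0 g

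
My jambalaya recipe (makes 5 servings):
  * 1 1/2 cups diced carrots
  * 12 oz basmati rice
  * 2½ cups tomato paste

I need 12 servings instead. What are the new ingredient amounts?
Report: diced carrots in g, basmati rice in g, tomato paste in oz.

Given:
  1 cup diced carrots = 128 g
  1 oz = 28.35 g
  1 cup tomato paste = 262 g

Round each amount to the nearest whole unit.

Scaling factor: 12/5 = 2.4.
diced carrots: 1.5 cup × 12/5 × 128 g/cup ≈ 461 g
basmati rice: 12 oz × 12/5 × 28.35 g/oz ≈ 816 g
tomato paste: 2.5 cup × 12/5 × 262 g/cup ÷ 28.35 g/oz ≈ 55 oz

diced carrots: 461 g; basmati rice: 816 g; tomato paste: 55 oz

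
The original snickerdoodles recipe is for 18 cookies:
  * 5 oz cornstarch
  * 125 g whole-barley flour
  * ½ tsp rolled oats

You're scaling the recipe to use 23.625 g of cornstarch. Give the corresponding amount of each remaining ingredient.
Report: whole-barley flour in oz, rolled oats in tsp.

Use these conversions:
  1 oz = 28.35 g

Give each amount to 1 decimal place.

whole-barley flour: 0.7 oz; rolled oats: 0.1 tsp

The original recipe has 141.75 g of cornstarch, so the scaling factor is 23.625 ÷ 141.75 = 1/6.
whole-barley flour: 125 g × 1/6 ÷ 28.35 g/oz ≈ 0.7 oz
rolled oats: 0.5 tsp × 1/6 ≈ 0.1 tsp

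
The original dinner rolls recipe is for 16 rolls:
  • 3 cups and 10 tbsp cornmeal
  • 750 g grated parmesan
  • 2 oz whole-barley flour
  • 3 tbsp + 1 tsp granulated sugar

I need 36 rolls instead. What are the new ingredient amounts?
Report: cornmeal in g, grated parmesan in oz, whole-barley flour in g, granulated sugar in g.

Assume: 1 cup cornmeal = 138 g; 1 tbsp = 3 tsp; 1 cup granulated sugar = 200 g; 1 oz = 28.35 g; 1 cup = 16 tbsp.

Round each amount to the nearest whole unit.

cornmeal: 1126 g; grated parmesan: 60 oz; whole-barley flour: 128 g; granulated sugar: 94 g

Scaling factor: 36/16 = 9/4 = 2.25.
cornmeal: (3 cup + 10 tbsp = 3.625 cup) × 9/4 × 138 g/cup ≈ 1126 g
grated parmesan: 750 g × 9/4 ÷ 28.35 g/oz ≈ 60 oz
whole-barley flour: 2 oz × 9/4 × 28.35 g/oz ≈ 128 g
granulated sugar: (3 tbsp + 1 tsp = 10/3 tbsp) × 9/4 ÷ 16 tbsp/cup × 200 g/cup ≈ 94 g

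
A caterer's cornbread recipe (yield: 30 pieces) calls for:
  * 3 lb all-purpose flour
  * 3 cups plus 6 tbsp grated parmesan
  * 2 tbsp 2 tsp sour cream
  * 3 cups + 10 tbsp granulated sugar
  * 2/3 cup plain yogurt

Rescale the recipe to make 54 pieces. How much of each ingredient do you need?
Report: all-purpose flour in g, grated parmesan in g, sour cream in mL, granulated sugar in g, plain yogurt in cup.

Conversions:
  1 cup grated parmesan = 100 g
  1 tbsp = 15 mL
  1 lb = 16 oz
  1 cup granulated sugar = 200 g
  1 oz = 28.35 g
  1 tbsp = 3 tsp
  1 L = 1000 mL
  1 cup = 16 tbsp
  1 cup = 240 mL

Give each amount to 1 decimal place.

Scaling factor: 54/30 = 9/5 = 1.8.
all-purpose flour: 3 lb × 9/5 × 16 oz/lb × 28.35 g/oz ≈ 2449.4 g
grated parmesan: (3 cup + 6 tbsp = 3.375 cup) × 9/5 × 100 g/cup = 607.5 g
sour cream: (2 tbsp + 2 tsp = 8/3 tbsp) × 9/5 × 15 mL/tbsp = 72.0 mL
granulated sugar: (3 cup + 10 tbsp = 3.625 cup) × 9/5 × 200 g/cup = 1305.0 g
plain yogurt: 2/3 cup × 9/5 = 1.2 cup

all-purpose flour: 2449.4 g; grated parmesan: 607.5 g; sour cream: 72.0 mL; granulated sugar: 1305.0 g; plain yogurt: 1.2 cup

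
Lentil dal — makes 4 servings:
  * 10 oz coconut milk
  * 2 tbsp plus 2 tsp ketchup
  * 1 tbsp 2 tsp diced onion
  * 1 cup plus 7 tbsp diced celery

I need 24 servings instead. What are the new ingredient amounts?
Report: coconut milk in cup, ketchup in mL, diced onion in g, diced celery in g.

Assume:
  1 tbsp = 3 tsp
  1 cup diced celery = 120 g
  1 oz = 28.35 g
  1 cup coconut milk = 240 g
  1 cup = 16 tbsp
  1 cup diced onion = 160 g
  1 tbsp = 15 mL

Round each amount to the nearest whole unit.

Scaling factor: 24/4 = 6.
coconut milk: 10 oz × 6 × 28.35 g/oz ÷ 240 g/cup ≈ 7 cup
ketchup: (2 tbsp + 2 tsp = 8/3 tbsp) × 6 × 15 mL/tbsp = 240 mL
diced onion: (1 tbsp + 2 tsp = 5/3 tbsp) × 6 ÷ 16 tbsp/cup × 160 g/cup = 100 g
diced celery: (1 cup + 7 tbsp = 1.4375 cup) × 6 × 120 g/cup = 1035 g

coconut milk: 7 cup; ketchup: 240 mL; diced onion: 100 g; diced celery: 1035 g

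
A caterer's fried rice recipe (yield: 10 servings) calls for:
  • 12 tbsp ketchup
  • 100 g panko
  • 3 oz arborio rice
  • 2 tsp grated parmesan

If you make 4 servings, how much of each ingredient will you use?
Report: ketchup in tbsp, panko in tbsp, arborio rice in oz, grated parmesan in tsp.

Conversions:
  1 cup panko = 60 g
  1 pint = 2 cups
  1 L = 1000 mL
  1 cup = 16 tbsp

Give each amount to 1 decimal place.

ketchup: 4.8 tbsp; panko: 10.7 tbsp; arborio rice: 1.2 oz; grated parmesan: 0.8 tsp

Scaling factor: 4/10 = 2/5 = 0.4.
ketchup: 12 tbsp × 2/5 = 4.8 tbsp
panko: 100 g × 2/5 ÷ 60 g/cup × 16 tbsp/cup ≈ 10.7 tbsp
arborio rice: 3 oz × 2/5 = 1.2 oz
grated parmesan: 2 tsp × 2/5 = 0.8 tsp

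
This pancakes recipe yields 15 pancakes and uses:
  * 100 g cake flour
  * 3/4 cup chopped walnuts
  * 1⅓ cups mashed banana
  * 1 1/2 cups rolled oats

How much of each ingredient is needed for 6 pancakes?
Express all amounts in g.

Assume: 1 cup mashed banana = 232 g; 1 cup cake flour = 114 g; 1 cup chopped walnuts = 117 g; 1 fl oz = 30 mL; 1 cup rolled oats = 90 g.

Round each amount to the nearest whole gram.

Scaling factor: 6/15 = 2/5 = 0.4.
cake flour: 100 g × 2/5 = 40 g
chopped walnuts: 0.75 cup × 2/5 × 117 g/cup ≈ 35 g
mashed banana: 4/3 cup × 2/5 × 232 g/cup ≈ 124 g
rolled oats: 1.5 cup × 2/5 × 90 g/cup = 54 g

cake flour: 40 g; chopped walnuts: 35 g; mashed banana: 124 g; rolled oats: 54 g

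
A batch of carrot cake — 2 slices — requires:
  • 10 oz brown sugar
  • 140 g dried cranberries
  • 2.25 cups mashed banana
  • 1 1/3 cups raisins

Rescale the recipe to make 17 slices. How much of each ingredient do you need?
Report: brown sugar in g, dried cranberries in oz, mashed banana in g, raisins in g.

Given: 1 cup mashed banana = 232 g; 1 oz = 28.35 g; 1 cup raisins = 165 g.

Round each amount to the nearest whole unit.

brown sugar: 2410 g; dried cranberries: 42 oz; mashed banana: 4437 g; raisins: 1870 g

Scaling factor: 17/2 = 8.5.
brown sugar: 10 oz × 17/2 × 28.35 g/oz ≈ 2410 g
dried cranberries: 140 g × 17/2 ÷ 28.35 g/oz ≈ 42 oz
mashed banana: 2.25 cup × 17/2 × 232 g/cup = 4437 g
raisins: 4/3 cup × 17/2 × 165 g/cup = 1870 g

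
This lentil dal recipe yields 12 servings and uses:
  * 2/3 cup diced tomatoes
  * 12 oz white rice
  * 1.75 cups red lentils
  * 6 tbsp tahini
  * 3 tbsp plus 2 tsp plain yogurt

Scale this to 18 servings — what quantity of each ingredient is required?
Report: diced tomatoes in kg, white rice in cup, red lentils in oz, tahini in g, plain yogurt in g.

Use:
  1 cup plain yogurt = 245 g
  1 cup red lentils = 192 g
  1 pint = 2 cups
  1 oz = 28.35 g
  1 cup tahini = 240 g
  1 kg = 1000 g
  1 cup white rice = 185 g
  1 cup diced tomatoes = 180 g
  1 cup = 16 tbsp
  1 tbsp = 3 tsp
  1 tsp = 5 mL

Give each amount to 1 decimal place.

Scaling factor: 18/12 = 3/2 = 1.5.
diced tomatoes: 2/3 cup × 3/2 × 180 g/cup ÷ 1000 g/kg ≈ 0.2 kg
white rice: 12 oz × 3/2 × 28.35 g/oz ÷ 185 g/cup ≈ 2.8 cup
red lentils: 1.75 cup × 3/2 × 192 g/cup ÷ 28.35 g/oz ≈ 17.8 oz
tahini: 6 tbsp × 3/2 ÷ 16 tbsp/cup × 240 g/cup = 135.0 g
plain yogurt: (3 tbsp + 2 tsp = 11/3 tbsp) × 3/2 ÷ 16 tbsp/cup × 245 g/cup ≈ 84.2 g

diced tomatoes: 0.2 kg; white rice: 2.8 cup; red lentils: 17.8 oz; tahini: 135.0 g; plain yogurt: 84.2 g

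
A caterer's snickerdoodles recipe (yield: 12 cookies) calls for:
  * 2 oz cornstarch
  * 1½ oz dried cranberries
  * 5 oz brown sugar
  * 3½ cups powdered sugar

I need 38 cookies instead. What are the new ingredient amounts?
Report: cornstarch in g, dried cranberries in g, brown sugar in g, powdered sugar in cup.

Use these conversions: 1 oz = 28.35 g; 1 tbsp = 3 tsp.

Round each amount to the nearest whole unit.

cornstarch: 180 g; dried cranberries: 135 g; brown sugar: 449 g; powdered sugar: 11 cup

Scaling factor: 38/12 = 19/6.
cornstarch: 2 oz × 19/6 × 28.35 g/oz ≈ 180 g
dried cranberries: 1.5 oz × 19/6 × 28.35 g/oz ≈ 135 g
brown sugar: 5 oz × 19/6 × 28.35 g/oz ≈ 449 g
powdered sugar: 3.5 cup × 19/6 ≈ 11 cup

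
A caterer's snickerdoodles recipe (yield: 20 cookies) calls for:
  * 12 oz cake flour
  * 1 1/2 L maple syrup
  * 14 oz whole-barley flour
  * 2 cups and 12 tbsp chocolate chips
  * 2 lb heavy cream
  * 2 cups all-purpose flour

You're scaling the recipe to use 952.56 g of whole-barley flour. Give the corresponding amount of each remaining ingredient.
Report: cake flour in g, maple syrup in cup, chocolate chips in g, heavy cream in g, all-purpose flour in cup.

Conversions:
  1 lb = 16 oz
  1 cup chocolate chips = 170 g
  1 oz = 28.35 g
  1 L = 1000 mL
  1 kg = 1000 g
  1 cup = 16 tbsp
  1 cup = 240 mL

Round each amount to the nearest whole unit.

The original recipe has 396.9 g of whole-barley flour, so the scaling factor is 952.56 ÷ 396.9 = 12/5 = 2.4.
cake flour: 12 oz × 12/5 × 28.35 g/oz ≈ 816 g
maple syrup: 1.5 L × 12/5 × 1000 mL/L ÷ 240 mL/cup = 15 cup
chocolate chips: (2 cup + 12 tbsp = 2.75 cup) × 12/5 × 170 g/cup = 1122 g
heavy cream: 2 lb × 12/5 × 16 oz/lb × 28.35 g/oz ≈ 2177 g
all-purpose flour: 2 cup × 12/5 ≈ 5 cup

cake flour: 816 g; maple syrup: 15 cup; chocolate chips: 1122 g; heavy cream: 2177 g; all-purpose flour: 5 cup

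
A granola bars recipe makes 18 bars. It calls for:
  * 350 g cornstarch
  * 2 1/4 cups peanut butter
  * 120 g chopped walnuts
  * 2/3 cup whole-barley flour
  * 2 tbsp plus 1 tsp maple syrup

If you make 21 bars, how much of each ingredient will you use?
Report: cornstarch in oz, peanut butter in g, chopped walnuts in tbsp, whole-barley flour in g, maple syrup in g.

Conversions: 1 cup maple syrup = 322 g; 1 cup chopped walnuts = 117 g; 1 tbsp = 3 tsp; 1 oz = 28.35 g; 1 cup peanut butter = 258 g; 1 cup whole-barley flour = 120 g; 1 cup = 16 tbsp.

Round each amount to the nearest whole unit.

cornstarch: 14 oz; peanut butter: 677 g; chopped walnuts: 19 tbsp; whole-barley flour: 93 g; maple syrup: 55 g

Scaling factor: 21/18 = 7/6.
cornstarch: 350 g × 7/6 ÷ 28.35 g/oz ≈ 14 oz
peanut butter: 2.25 cup × 7/6 × 258 g/cup ≈ 677 g
chopped walnuts: 120 g × 7/6 ÷ 117 g/cup × 16 tbsp/cup ≈ 19 tbsp
whole-barley flour: 2/3 cup × 7/6 × 120 g/cup ≈ 93 g
maple syrup: (2 tbsp + 1 tsp = 7/3 tbsp) × 7/6 ÷ 16 tbsp/cup × 322 g/cup ≈ 55 g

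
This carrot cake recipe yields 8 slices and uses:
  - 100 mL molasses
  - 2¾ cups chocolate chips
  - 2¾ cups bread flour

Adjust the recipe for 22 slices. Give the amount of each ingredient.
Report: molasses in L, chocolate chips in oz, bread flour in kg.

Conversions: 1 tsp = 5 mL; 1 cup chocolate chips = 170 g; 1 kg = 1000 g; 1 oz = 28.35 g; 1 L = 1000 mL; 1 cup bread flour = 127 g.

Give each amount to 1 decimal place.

molasses: 0.3 L; chocolate chips: 45.3 oz; bread flour: 1.0 kg

Scaling factor: 22/8 = 11/4 = 2.75.
molasses: 100 mL × 11/4 ÷ 1000 mL/L ≈ 0.3 L
chocolate chips: 2.75 cup × 11/4 × 170 g/cup ÷ 28.35 g/oz ≈ 45.3 oz
bread flour: 2.75 cup × 11/4 × 127 g/cup ÷ 1000 g/kg ≈ 1.0 kg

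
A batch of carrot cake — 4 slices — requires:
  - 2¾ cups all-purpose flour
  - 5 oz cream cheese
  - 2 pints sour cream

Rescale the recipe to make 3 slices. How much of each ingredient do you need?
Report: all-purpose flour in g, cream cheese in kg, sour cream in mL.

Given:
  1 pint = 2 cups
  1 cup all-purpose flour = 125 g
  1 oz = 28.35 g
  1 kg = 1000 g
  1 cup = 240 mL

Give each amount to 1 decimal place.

Scaling factor: 3/4 = 0.75.
all-purpose flour: 2.75 cup × 3/4 × 125 g/cup ≈ 257.8 g
cream cheese: 5 oz × 3/4 × 28.35 g/oz ÷ 1000 g/kg ≈ 0.1 kg
sour cream: 2 pint × 3/4 × 2 cup/pint × 240 mL/cup = 720.0 mL

all-purpose flour: 257.8 g; cream cheese: 0.1 kg; sour cream: 720.0 mL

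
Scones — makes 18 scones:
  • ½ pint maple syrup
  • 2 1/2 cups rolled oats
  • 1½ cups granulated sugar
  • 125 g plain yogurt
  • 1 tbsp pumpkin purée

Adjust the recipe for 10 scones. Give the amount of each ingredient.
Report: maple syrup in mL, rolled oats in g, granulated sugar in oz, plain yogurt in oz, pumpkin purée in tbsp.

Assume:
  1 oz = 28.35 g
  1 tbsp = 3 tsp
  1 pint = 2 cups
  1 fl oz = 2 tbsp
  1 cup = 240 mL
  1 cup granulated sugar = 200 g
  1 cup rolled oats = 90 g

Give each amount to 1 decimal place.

Scaling factor: 10/18 = 5/9.
maple syrup: 0.5 pint × 5/9 × 2 cup/pint × 240 mL/cup ≈ 133.3 mL
rolled oats: 2.5 cup × 5/9 × 90 g/cup = 125.0 g
granulated sugar: 1.5 cup × 5/9 × 200 g/cup ÷ 28.35 g/oz ≈ 5.9 oz
plain yogurt: 125 g × 5/9 ÷ 28.35 g/oz ≈ 2.4 oz
pumpkin purée: 1 tbsp × 5/9 ≈ 0.6 tbsp

maple syrup: 133.3 mL; rolled oats: 125.0 g; granulated sugar: 5.9 oz; plain yogurt: 2.4 oz; pumpkin purée: 0.6 tbsp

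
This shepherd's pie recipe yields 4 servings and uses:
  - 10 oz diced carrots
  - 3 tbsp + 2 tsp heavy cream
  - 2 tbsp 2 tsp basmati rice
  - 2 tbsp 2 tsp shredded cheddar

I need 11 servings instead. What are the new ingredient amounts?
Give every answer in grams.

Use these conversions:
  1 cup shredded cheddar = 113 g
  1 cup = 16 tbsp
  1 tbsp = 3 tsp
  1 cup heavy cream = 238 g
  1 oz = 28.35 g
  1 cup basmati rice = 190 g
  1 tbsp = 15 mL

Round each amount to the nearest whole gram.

diced carrots: 780 g; heavy cream: 150 g; basmati rice: 87 g; shredded cheddar: 52 g

Scaling factor: 11/4 = 2.75.
diced carrots: 10 oz × 11/4 × 28.35 g/oz ≈ 780 g
heavy cream: (3 tbsp + 2 tsp = 11/3 tbsp) × 11/4 ÷ 16 tbsp/cup × 238 g/cup ≈ 150 g
basmati rice: (2 tbsp + 2 tsp = 8/3 tbsp) × 11/4 ÷ 16 tbsp/cup × 190 g/cup ≈ 87 g
shredded cheddar: (2 tbsp + 2 tsp = 8/3 tbsp) × 11/4 ÷ 16 tbsp/cup × 113 g/cup ≈ 52 g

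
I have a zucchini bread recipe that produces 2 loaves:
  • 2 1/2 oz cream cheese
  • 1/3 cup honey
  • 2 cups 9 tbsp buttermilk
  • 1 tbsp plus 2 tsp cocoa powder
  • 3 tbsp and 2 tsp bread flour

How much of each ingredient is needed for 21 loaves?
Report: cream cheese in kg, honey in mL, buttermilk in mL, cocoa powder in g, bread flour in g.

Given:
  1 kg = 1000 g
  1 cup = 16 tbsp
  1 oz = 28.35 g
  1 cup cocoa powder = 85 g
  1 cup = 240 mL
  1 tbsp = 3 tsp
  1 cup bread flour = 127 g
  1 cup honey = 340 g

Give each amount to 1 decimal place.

Scaling factor: 21/2 = 10.5.
cream cheese: 2.5 oz × 21/2 × 28.35 g/oz ÷ 1000 g/kg ≈ 0.7 kg
honey: 1/3 cup × 21/2 × 240 mL/cup = 840.0 mL
buttermilk: (2 cup + 9 tbsp = 2.5625 cup) × 21/2 × 240 mL/cup = 6457.5 mL
cocoa powder: (1 tbsp + 2 tsp = 5/3 tbsp) × 21/2 ÷ 16 tbsp/cup × 85 g/cup ≈ 93.0 g
bread flour: (3 tbsp + 2 tsp = 11/3 tbsp) × 21/2 ÷ 16 tbsp/cup × 127 g/cup ≈ 305.6 g

cream cheese: 0.7 kg; honey: 840.0 mL; buttermilk: 6457.5 mL; cocoa powder: 93.0 g; bread flour: 305.6 g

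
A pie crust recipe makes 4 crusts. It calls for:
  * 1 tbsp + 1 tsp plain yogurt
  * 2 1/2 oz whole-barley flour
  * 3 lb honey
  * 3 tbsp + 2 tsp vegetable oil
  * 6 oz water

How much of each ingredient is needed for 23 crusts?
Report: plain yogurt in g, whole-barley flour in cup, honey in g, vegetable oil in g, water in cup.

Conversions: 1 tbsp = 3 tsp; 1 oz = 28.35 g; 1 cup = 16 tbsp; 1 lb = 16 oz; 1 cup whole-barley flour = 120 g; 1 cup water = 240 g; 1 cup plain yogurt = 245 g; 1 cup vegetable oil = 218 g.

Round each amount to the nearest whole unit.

Scaling factor: 23/4 = 5.75.
plain yogurt: (1 tbsp + 1 tsp = 4/3 tbsp) × 23/4 ÷ 16 tbsp/cup × 245 g/cup ≈ 117 g
whole-barley flour: 2.5 oz × 23/4 × 28.35 g/oz ÷ 120 g/cup ≈ 3 cup
honey: 3 lb × 23/4 × 16 oz/lb × 28.35 g/oz ≈ 7825 g
vegetable oil: (3 tbsp + 2 tsp = 11/3 tbsp) × 23/4 ÷ 16 tbsp/cup × 218 g/cup ≈ 287 g
water: 6 oz × 23/4 × 28.35 g/oz ÷ 240 g/cup ≈ 4 cup

plain yogurt: 117 g; whole-barley flour: 3 cup; honey: 7825 g; vegetable oil: 287 g; water: 4 cup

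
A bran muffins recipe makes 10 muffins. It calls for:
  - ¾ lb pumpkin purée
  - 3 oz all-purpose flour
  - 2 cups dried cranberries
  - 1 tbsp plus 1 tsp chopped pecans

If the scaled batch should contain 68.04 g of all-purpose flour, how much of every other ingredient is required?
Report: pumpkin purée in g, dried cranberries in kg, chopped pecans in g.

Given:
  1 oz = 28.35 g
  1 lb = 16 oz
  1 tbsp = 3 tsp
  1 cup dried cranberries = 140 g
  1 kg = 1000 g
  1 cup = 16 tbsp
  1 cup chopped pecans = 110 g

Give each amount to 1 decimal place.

The original recipe has 85.05 g of all-purpose flour, so the scaling factor is 68.04 ÷ 85.05 = 4/5 = 0.8.
pumpkin purée: 0.75 lb × 4/5 × 16 oz/lb × 28.35 g/oz ≈ 272.2 g
dried cranberries: 2 cup × 4/5 × 140 g/cup ÷ 1000 g/kg ≈ 0.2 kg
chopped pecans: (1 tbsp + 1 tsp = 4/3 tbsp) × 4/5 ÷ 16 tbsp/cup × 110 g/cup ≈ 7.3 g

pumpkin purée: 272.2 g; dried cranberries: 0.2 kg; chopped pecans: 7.3 g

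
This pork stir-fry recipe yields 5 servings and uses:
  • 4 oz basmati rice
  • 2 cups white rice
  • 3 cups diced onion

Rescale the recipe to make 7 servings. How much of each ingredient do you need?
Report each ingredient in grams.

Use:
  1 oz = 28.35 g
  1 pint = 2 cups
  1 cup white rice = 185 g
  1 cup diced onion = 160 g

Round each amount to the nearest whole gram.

basmati rice: 159 g; white rice: 518 g; diced onion: 672 g

Scaling factor: 7/5 = 1.4.
basmati rice: 4 oz × 7/5 × 28.35 g/oz ≈ 159 g
white rice: 2 cup × 7/5 × 185 g/cup = 518 g
diced onion: 3 cup × 7/5 × 160 g/cup = 672 g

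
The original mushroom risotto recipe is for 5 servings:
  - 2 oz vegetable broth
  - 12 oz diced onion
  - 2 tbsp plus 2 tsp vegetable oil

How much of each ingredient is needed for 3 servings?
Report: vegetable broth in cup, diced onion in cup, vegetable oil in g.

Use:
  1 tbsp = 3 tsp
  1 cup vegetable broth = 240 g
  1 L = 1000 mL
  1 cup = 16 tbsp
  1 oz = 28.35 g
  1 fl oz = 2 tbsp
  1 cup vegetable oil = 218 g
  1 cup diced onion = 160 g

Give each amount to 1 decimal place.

Scaling factor: 3/5 = 0.6.
vegetable broth: 2 oz × 3/5 × 28.35 g/oz ÷ 240 g/cup ≈ 0.1 cup
diced onion: 12 oz × 3/5 × 28.35 g/oz ÷ 160 g/cup ≈ 1.3 cup
vegetable oil: (2 tbsp + 2 tsp = 8/3 tbsp) × 3/5 ÷ 16 tbsp/cup × 218 g/cup = 21.8 g

vegetable broth: 0.1 cup; diced onion: 1.3 cup; vegetable oil: 21.8 g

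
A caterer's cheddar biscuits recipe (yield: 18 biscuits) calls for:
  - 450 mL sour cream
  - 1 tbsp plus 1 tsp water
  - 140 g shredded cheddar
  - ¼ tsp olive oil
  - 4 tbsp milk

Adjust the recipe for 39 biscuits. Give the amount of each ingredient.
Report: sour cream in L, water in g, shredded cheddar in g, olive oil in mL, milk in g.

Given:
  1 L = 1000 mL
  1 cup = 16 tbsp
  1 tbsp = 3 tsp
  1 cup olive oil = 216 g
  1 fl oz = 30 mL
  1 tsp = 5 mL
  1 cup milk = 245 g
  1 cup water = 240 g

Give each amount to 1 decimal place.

sour cream: 1.0 L; water: 43.3 g; shredded cheddar: 303.3 g; olive oil: 2.7 mL; milk: 132.7 g

Scaling factor: 39/18 = 13/6.
sour cream: 450 mL × 13/6 ÷ 1000 mL/L ≈ 1.0 L
water: (1 tbsp + 1 tsp = 4/3 tbsp) × 13/6 ÷ 16 tbsp/cup × 240 g/cup ≈ 43.3 g
shredded cheddar: 140 g × 13/6 ≈ 303.3 g
olive oil: 0.25 tsp × 13/6 × 5 mL/tsp ≈ 2.7 mL
milk: 4 tbsp × 13/6 ÷ 16 tbsp/cup × 245 g/cup ≈ 132.7 g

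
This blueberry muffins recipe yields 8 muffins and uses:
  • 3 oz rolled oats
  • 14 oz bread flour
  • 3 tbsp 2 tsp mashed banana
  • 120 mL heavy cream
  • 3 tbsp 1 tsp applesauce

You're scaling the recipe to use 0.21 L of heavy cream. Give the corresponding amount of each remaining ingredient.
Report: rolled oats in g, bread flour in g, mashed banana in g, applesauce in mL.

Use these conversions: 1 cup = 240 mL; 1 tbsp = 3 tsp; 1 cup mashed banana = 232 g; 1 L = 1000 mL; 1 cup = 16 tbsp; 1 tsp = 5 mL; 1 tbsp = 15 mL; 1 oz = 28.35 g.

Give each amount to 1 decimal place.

The original recipe has 0.12 L of heavy cream, so the scaling factor is 0.21 ÷ 0.12 = 7/4 = 1.75.
rolled oats: 3 oz × 7/4 × 28.35 g/oz ≈ 148.8 g
bread flour: 14 oz × 7/4 × 28.35 g/oz ≈ 694.6 g
mashed banana: (3 tbsp + 2 tsp = 11/3 tbsp) × 7/4 ÷ 16 tbsp/cup × 232 g/cup ≈ 93.0 g
applesauce: (3 tbsp + 1 tsp = 10/3 tbsp) × 7/4 × 15 mL/tbsp = 87.5 mL

rolled oats: 148.8 g; bread flour: 694.6 g; mashed banana: 93.0 g; applesauce: 87.5 mL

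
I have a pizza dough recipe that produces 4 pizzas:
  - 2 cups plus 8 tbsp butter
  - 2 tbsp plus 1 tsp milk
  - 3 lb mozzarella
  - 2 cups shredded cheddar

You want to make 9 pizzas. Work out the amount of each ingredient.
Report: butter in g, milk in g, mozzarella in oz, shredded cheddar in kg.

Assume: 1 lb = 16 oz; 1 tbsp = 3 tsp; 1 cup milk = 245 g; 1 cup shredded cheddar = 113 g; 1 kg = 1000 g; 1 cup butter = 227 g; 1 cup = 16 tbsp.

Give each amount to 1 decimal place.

butter: 1276.9 g; milk: 80.4 g; mozzarella: 108.0 oz; shredded cheddar: 0.5 kg

Scaling factor: 9/4 = 2.25.
butter: (2 cup + 8 tbsp = 2.5 cup) × 9/4 × 227 g/cup ≈ 1276.9 g
milk: (2 tbsp + 1 tsp = 7/3 tbsp) × 9/4 ÷ 16 tbsp/cup × 245 g/cup ≈ 80.4 g
mozzarella: 3 lb × 9/4 × 16 oz/lb = 108.0 oz
shredded cheddar: 2 cup × 9/4 × 113 g/cup ÷ 1000 g/kg ≈ 0.5 kg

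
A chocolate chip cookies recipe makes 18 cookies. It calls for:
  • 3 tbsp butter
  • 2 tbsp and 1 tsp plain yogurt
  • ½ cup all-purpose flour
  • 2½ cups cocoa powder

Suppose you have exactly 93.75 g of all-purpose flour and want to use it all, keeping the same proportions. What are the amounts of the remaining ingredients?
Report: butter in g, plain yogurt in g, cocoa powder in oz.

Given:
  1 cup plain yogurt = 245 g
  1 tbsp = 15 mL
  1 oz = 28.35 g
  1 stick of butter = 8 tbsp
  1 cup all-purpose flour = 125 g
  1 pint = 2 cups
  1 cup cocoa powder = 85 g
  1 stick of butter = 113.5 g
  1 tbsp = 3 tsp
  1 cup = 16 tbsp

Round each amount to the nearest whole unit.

The original recipe has 62.5 g of all-purpose flour, so the scaling factor is 93.75 ÷ 62.5 = 3/2 = 1.5.
butter: 3 tbsp × 3/2 ÷ 8 tbsp/stick × 113.5 g/stick ≈ 64 g
plain yogurt: (2 tbsp + 1 tsp = 7/3 tbsp) × 3/2 ÷ 16 tbsp/cup × 245 g/cup ≈ 54 g
cocoa powder: 2.5 cup × 3/2 × 85 g/cup ÷ 28.35 g/oz ≈ 11 oz

butter: 64 g; plain yogurt: 54 g; cocoa powder: 11 oz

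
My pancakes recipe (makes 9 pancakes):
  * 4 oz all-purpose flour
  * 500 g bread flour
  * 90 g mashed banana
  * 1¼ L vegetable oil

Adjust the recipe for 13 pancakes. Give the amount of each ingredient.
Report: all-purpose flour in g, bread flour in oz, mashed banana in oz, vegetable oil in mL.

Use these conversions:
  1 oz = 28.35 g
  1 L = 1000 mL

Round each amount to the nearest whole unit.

Scaling factor: 13/9.
all-purpose flour: 4 oz × 13/9 × 28.35 g/oz ≈ 164 g
bread flour: 500 g × 13/9 ÷ 28.35 g/oz ≈ 25 oz
mashed banana: 90 g × 13/9 ÷ 28.35 g/oz ≈ 5 oz
vegetable oil: 1.25 L × 13/9 × 1000 mL/L ≈ 1806 mL

all-purpose flour: 164 g; bread flour: 25 oz; mashed banana: 5 oz; vegetable oil: 1806 mL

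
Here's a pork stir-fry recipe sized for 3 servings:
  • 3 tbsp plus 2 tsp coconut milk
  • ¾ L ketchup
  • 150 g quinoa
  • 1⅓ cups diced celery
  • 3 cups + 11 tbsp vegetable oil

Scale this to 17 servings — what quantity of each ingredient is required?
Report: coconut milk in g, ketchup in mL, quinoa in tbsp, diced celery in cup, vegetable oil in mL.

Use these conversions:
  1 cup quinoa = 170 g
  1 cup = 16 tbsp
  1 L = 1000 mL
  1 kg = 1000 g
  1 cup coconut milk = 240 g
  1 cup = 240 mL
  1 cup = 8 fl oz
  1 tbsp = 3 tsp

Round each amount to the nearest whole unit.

coconut milk: 312 g; ketchup: 4250 mL; quinoa: 80 tbsp; diced celery: 8 cup; vegetable oil: 5015 mL

Scaling factor: 17/3.
coconut milk: (3 tbsp + 2 tsp = 11/3 tbsp) × 17/3 ÷ 16 tbsp/cup × 240 g/cup ≈ 312 g
ketchup: 0.75 L × 17/3 × 1000 mL/L = 4250 mL
quinoa: 150 g × 17/3 ÷ 170 g/cup × 16 tbsp/cup = 80 tbsp
diced celery: 4/3 cup × 17/3 ≈ 8 cup
vegetable oil: (3 cup + 11 tbsp = 3.6875 cup) × 17/3 × 240 mL/cup = 5015 mL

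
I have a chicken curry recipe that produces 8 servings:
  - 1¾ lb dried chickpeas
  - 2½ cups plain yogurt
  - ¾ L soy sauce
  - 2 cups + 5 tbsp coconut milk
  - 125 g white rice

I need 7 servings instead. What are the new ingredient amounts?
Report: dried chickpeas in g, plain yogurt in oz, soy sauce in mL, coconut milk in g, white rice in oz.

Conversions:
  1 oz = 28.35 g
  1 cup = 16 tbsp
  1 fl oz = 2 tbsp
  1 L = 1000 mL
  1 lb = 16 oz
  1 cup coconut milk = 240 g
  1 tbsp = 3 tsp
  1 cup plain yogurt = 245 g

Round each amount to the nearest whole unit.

Scaling factor: 7/8 = 0.875.
dried chickpeas: 1.75 lb × 7/8 × 16 oz/lb × 28.35 g/oz ≈ 695 g
plain yogurt: 2.5 cup × 7/8 × 245 g/cup ÷ 28.35 g/oz ≈ 19 oz
soy sauce: 0.75 L × 7/8 × 1000 mL/L ≈ 656 mL
coconut milk: (2 cup + 5 tbsp = 2.3125 cup) × 7/8 × 240 g/cup ≈ 486 g
white rice: 125 g × 7/8 ÷ 28.35 g/oz ≈ 4 oz

dried chickpeas: 695 g; plain yogurt: 19 oz; soy sauce: 656 mL; coconut milk: 486 g; white rice: 4 oz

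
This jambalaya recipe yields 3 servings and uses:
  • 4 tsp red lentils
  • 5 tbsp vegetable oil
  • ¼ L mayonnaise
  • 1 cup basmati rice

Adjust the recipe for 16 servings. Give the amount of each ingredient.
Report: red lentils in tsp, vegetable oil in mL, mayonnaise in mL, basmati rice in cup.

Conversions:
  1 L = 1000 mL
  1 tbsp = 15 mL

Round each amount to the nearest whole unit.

red lentils: 21 tsp; vegetable oil: 400 mL; mayonnaise: 1333 mL; basmati rice: 5 cup

Scaling factor: 16/3.
red lentils: 4 tsp × 16/3 ≈ 21 tsp
vegetable oil: 5 tbsp × 16/3 × 15 mL/tbsp = 400 mL
mayonnaise: 0.25 L × 16/3 × 1000 mL/L ≈ 1333 mL
basmati rice: 1 cup × 16/3 ≈ 5 cup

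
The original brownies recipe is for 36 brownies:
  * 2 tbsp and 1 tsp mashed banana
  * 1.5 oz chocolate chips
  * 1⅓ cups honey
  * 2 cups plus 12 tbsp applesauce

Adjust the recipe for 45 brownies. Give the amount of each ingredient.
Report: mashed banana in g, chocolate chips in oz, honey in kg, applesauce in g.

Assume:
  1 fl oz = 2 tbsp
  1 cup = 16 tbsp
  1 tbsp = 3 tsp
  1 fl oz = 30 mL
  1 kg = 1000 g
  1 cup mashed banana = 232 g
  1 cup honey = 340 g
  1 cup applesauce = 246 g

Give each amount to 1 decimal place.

mashed banana: 42.3 g; chocolate chips: 1.9 oz; honey: 0.6 kg; applesauce: 845.6 g

Scaling factor: 45/36 = 5/4 = 1.25.
mashed banana: (2 tbsp + 1 tsp = 7/3 tbsp) × 5/4 ÷ 16 tbsp/cup × 232 g/cup ≈ 42.3 g
chocolate chips: 1.5 oz × 5/4 ≈ 1.9 oz
honey: 4/3 cup × 5/4 × 340 g/cup ÷ 1000 g/kg ≈ 0.6 kg
applesauce: (2 cup + 12 tbsp = 2.75 cup) × 5/4 × 246 g/cup ≈ 845.6 g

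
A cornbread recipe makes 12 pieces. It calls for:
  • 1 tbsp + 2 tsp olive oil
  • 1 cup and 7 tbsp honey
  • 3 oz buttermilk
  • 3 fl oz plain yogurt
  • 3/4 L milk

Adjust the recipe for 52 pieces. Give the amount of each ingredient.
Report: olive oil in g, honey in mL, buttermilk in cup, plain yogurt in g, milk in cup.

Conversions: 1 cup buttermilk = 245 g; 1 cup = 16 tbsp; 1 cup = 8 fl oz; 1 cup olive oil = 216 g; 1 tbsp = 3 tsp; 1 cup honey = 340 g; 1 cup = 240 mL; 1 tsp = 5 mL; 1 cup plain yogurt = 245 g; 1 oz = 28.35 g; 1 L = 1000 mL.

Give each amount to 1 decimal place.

Scaling factor: 52/12 = 13/3.
olive oil: (1 tbsp + 2 tsp = 5/3 tbsp) × 13/3 ÷ 16 tbsp/cup × 216 g/cup = 97.5 g
honey: (1 cup + 7 tbsp = 1.4375 cup) × 13/3 × 240 mL/cup = 1495.0 mL
buttermilk: 3 oz × 13/3 × 28.35 g/oz ÷ 245 g/cup ≈ 1.5 cup
plain yogurt: 3 fl oz × 13/3 ÷ 8 fl oz/cup × 245 g/cup ≈ 398.1 g
milk: 0.75 L × 13/3 × 1000 mL/L ÷ 240 mL/cup ≈ 13.5 cup

olive oil: 97.5 g; honey: 1495.0 mL; buttermilk: 1.5 cup; plain yogurt: 398.1 g; milk: 13.5 cup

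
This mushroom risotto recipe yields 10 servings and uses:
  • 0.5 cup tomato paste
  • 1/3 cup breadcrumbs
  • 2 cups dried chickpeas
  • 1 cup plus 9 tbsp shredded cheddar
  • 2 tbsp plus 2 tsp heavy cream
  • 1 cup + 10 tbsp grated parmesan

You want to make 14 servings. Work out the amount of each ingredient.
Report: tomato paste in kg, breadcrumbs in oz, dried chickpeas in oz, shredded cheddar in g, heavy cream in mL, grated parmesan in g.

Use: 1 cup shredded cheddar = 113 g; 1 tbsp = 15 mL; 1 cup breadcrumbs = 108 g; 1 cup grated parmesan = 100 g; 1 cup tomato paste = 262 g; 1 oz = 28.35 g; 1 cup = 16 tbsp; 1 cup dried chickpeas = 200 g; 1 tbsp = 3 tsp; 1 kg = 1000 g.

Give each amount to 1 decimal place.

Scaling factor: 14/10 = 7/5 = 1.4.
tomato paste: 0.5 cup × 7/5 × 262 g/cup ÷ 1000 g/kg ≈ 0.2 kg
breadcrumbs: 1/3 cup × 7/5 × 108 g/cup ÷ 28.35 g/oz ≈ 1.8 oz
dried chickpeas: 2 cup × 7/5 × 200 g/cup ÷ 28.35 g/oz ≈ 19.8 oz
shredded cheddar: (1 cup + 9 tbsp = 1.5625 cup) × 7/5 × 113 g/cup ≈ 247.2 g
heavy cream: (2 tbsp + 2 tsp = 8/3 tbsp) × 7/5 × 15 mL/tbsp = 56.0 mL
grated parmesan: (1 cup + 10 tbsp = 1.625 cup) × 7/5 × 100 g/cup = 227.5 g

tomato paste: 0.2 kg; breadcrumbs: 1.8 oz; dried chickpeas: 19.8 oz; shredded cheddar: 247.2 g; heavy cream: 56.0 mL; grated parmesan: 227.5 g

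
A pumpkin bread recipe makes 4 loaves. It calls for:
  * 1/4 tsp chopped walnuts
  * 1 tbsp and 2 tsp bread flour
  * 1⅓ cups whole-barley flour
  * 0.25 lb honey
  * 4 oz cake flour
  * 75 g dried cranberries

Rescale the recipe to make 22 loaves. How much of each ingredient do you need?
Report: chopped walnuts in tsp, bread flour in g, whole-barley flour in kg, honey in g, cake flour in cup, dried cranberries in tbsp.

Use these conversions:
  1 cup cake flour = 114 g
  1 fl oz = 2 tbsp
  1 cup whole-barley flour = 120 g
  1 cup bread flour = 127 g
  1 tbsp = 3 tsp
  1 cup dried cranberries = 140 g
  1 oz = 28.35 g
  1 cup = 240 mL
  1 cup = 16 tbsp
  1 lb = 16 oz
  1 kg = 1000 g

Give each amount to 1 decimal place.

chopped walnuts: 1.4 tsp; bread flour: 72.8 g; whole-barley flour: 0.9 kg; honey: 623.7 g; cake flour: 5.5 cup; dried cranberries: 47.1 tbsp

Scaling factor: 22/4 = 11/2 = 5.5.
chopped walnuts: 0.25 tsp × 11/2 ≈ 1.4 tsp
bread flour: (1 tbsp + 2 tsp = 5/3 tbsp) × 11/2 ÷ 16 tbsp/cup × 127 g/cup ≈ 72.8 g
whole-barley flour: 4/3 cup × 11/2 × 120 g/cup ÷ 1000 g/kg ≈ 0.9 kg
honey: 0.25 lb × 11/2 × 16 oz/lb × 28.35 g/oz = 623.7 g
cake flour: 4 oz × 11/2 × 28.35 g/oz ÷ 114 g/cup ≈ 5.5 cup
dried cranberries: 75 g × 11/2 ÷ 140 g/cup × 16 tbsp/cup ≈ 47.1 tbsp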